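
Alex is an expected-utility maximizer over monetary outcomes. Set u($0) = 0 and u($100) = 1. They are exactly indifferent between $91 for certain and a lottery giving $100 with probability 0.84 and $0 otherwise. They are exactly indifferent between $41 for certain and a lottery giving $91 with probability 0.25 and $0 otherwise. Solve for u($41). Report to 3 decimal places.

The first gamble pins u($91): it must equal 0.84·1 + 0.16·0 = 0.84.
Then u($41) = 0.25·u($91) + 0.75·u($0) = 0.25·0.84 + 0.75·0.00 = 0.2100.

0.210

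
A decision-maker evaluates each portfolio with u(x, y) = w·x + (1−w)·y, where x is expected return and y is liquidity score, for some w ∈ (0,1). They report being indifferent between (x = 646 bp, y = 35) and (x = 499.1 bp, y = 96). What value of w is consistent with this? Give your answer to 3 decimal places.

u(646,35) = u(499.1,96) means w·646 + (1−w)·35 = w·499.1 + (1−w)·96.
Collecting terms: w·146.9 = (1−w)·61.
The marginal rate of substitution is 61/146.9, so w = 61/(146.9+61) = 0.293.

w = 0.293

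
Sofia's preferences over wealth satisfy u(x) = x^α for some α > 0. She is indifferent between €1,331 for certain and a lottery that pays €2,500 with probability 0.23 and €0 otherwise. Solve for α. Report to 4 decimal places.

Since u(0) = 0, the lottery's EU is 0.23·2500^α.
Equating: 1331^α = 0.23·2500^α, i.e. 0.5324^α = 0.23.
α = ln(0.23) / ln(1331/2500) = -1.4696760/-0.6303602 ≈ 2.3315.

α ≈ 2.3315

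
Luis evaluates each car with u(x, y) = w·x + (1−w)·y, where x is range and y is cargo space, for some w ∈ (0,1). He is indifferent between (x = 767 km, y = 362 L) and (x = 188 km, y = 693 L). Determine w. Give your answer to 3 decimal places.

w = 0.364

Indifference: w·767 + (1−w)·362 = w·188 + (1−w)·693.
Collecting terms: w·579 = (1−w)·331.
The marginal rate of substitution is 331/579, so w = 331/(579+331) = 0.364.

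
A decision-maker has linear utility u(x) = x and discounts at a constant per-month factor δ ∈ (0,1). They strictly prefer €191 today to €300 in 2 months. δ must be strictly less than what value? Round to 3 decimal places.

Comparing present values: 191 > δ^2·300.
Dividing by 300: δ^2 < 0.63667. Both sides are positive, so the square root keeps the direction.
δ < (191/300)^(1/2) ≈ 0.798.

δ < 0.798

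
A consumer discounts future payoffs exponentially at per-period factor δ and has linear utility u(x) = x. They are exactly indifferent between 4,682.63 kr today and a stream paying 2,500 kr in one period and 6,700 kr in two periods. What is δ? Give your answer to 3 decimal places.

δ ≈ 0.670

Equating present values: 4682.63 = 2500δ + 6700δ².
That is, 6700δ² + 2500δ − 4682.63 = 0, a quadratic in δ.
By the quadratic formula (taking the positive root), δ = (−2500 + √131744484.00) / 13400 ≈ 0.670.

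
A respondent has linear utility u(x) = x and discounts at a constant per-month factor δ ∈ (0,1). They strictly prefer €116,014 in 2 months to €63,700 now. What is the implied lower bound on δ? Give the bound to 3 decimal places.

Comparing present values: 63700 < δ^2·116014.
Hence δ^2 > 63700/116014 = 0.54907, and x ↦ x^(1/2) is increasing on (0,∞).
δ > 0.54907^(1/2) = 0.741.

δ > 0.741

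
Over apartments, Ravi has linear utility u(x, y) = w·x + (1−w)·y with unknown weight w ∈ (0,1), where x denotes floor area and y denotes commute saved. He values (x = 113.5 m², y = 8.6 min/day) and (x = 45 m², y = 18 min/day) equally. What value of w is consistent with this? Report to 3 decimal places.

w = 0.121

Equating utilities: w·113.5 + (1−w)·8.6 = w·45 + (1−w)·18.
Rearranging, 68.5·w − 9.4·(1−w) = 0.
The marginal rate of substitution is 9.4/68.5, so w = 9.4/(68.5+9.4) = 0.121.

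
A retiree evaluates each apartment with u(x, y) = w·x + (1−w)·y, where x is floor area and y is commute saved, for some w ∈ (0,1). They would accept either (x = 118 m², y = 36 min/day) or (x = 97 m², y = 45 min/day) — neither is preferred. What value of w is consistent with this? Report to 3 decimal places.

w = 0.300

Indifference: w·118 + (1−w)·36 = w·97 + (1−w)·45.
Rearranging, 21·w − 9·(1−w) = 0.
The marginal rate of substitution is 9/21, so w = 9/(21+9) = 0.300.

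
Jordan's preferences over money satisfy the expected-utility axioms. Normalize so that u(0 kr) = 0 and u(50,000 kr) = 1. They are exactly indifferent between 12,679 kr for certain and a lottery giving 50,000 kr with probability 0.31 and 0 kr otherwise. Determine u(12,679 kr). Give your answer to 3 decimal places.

u(12,679 kr) equals the lottery's expected utility: 0.31·1 + 0.69·0 = 0.31.

0.310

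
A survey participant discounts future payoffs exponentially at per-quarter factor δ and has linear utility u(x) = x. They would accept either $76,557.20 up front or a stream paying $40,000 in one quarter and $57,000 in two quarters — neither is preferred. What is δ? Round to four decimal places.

The stream is worth 40000δ + 57000δ² today, so 40000δ + 57000δ² = 76557.20.
So 57000δ² + 40000δ − 76557.20 = 0.
The positive root is δ = [−40000 + √(40000² + 4·57000·76557.20)] / (2·57000) = (−40000 + 138040.000)/114000 ≈ 0.8600.

δ ≈ 0.8600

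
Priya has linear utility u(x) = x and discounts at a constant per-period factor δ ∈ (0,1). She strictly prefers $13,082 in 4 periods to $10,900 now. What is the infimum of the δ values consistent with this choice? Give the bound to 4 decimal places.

δ > 0.9554

The preference means 10900 < δ^4·13082.
So δ^4 > 10900/13082 = 0.83321; taking the 4th root of both positive sides preserves the inequality.
δ > (10900/13082)^(1/4) ≈ 0.9554.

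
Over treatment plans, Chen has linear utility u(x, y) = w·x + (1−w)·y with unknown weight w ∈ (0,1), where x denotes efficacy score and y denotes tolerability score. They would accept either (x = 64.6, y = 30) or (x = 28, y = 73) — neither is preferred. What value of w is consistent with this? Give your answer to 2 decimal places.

Indifference: w·64.6 + (1−w)·30 = w·28 + (1−w)·73.
w·(64.6−28) = (1−w)·(73−30), i.e. w·36.6 = (1−w)·43.
The marginal rate of substitution is 43/36.6, so w = 43/(36.6+43) = 0.54.

w = 0.54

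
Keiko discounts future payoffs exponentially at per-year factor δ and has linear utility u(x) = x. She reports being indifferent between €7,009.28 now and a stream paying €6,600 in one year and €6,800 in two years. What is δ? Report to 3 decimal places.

Present value of the stream is 6600·δ + 6800·δ². Indifference gives 6600δ + 6800δ² = 7009.28.
Rearranged: 6800δ² + 6600δ − 7009.28 = 0.
δ = (−6600 + √(6600² + 4·6800·7009.28)) / (2·6800) = (−6600 + √234212416.00) / 13600 ≈ 0.640.

δ ≈ 0.640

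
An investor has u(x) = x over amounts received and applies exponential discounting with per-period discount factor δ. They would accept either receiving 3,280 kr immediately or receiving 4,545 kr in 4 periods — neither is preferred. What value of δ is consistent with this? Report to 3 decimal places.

Equating discounted utilities: u(3280) = δ^4·u(4545) ⇒ δ^4 = u(3280)/u(4545).
With u(x) = x: δ^4 = 3280/4545 = 0.72167.
Hence δ = (0.72167)^(1/4) = 0.92169.

δ ≈ 0.922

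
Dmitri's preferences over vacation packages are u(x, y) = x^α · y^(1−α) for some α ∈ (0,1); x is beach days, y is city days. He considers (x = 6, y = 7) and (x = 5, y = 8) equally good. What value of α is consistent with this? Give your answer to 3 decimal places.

α ≈ 0.423

The Cobb–Douglas utilities coincide, so 6^α·7^(1−α) = 5^α·8^(1−α).
Taking logs: α·ln 6 + (1−α)·ln 7 = α·ln 5 + (1−α)·ln 8, i.e. α·0.182322 = (1−α)·0.133531.
With A = 0.182322 and B = 0.133531: α·A = (1−α)·B, so α = B/(A+B) = 0.133531/0.315853 ≈ 0.423.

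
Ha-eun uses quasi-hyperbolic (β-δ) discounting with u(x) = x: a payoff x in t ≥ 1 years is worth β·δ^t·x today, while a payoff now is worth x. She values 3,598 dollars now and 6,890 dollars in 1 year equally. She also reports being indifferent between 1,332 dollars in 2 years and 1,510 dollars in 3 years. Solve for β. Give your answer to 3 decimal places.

From the later pair, β·δ^2·1332 = β·δ^3·1510; dividing through, δ = 1332/1510 = 0.88212.
Substituting δ into 3598 = β·δ·6890: β = 3598/(6077.801) ≈ 0.592.

β ≈ 0.592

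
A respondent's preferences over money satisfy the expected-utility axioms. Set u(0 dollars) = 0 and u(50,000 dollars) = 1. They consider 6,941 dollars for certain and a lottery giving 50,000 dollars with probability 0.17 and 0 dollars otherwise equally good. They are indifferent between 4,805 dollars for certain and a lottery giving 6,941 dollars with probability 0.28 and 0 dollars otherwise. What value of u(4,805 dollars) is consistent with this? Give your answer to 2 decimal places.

0.05

First, u(6,941 dollars) = 0.17·u(50,000 dollars) + 0.83·u(0 dollars) = 0.17.
Chaining: u(4,805 dollars) = 0.28·0.17 + 0.72·0.00 = 0.0476.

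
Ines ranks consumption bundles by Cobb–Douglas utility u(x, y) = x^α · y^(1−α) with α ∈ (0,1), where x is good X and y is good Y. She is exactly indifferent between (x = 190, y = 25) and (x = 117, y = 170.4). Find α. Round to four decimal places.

The Cobb–Douglas utilities coincide, so 190^α·25^(1−α) = 117^α·170.4^(1−α).
Taking logs: α·ln 190 + (1−α)·ln 25 = α·ln 117 + (1−α)·ln 170.4, i.e. α·0.4848501 = (1−α)·1.9192728.
Thus α·(2.4041229) = 1.9192728, so α = 1.9192728/2.4041229 ≈ 0.7983.

α ≈ 0.7983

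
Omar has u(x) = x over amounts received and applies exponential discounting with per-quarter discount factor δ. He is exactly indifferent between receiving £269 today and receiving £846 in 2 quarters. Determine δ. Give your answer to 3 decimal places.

Equating discounted utilities: u(269) = δ^2·u(846) ⇒ δ^2 = u(269)/u(846).
With u(x) = x: δ^2 = 269/846 = 0.31797.
So δ = 0.31797^(1/2) ≈ 0.564.

δ ≈ 0.564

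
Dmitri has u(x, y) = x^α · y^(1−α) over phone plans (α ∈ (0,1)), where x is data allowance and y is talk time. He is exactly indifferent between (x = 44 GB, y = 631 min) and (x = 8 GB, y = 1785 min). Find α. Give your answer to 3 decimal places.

Set the two utilities equal: 44^α·631^(1−α) = 8^α·1785^(1−α).
Taking logs: α·ln 44 + (1−α)·ln 631 = α·ln 8 + (1−α)·ln 1785, i.e. α·1.704748 = (1−α)·1.039868.
So α/(1−α) = (1.039868)/(1.704748) = 0.609983, and α = 0.609983/1.609983 ≈ 0.379.

α ≈ 0.379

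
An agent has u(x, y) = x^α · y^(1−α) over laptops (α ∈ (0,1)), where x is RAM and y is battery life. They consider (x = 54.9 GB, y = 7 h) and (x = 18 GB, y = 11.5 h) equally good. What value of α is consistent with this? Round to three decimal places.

α ≈ 0.308

The Cobb–Douglas utilities coincide, so 54.9^α·7^(1−α) = 18^α·11.5^(1−α).
Taking logs: α·ln 54.9 + (1−α)·ln 7 = α·ln 18 + (1−α)·ln 11.5, i.e. α·1.115142 = (1−α)·0.496437.
So α/(1−α) = (0.496437)/(1.115142) = 0.445178, and α = 0.445178/1.445178 ≈ 0.308.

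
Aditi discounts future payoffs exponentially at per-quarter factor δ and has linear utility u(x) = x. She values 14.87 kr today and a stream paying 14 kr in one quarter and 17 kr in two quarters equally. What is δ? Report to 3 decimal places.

δ ≈ 0.610

The stream is worth 14δ + 17δ² today, so 14δ + 17δ² = 14.87.
That is, 17δ² + 14δ − 14.87 = 0, a quadratic in δ.
By the quadratic formula (taking the positive root), δ = (−14 + √1207.16) / 34 ≈ 0.610.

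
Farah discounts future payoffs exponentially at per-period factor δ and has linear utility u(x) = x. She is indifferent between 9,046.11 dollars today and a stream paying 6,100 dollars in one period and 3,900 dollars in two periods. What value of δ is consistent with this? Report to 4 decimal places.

δ ≈ 0.9300

The stream is worth 6100δ + 3900δ² today, so 6100δ + 3900δ² = 9046.11.
That is, 3900δ² + 6100δ − 9046.11 = 0, a quadratic in δ.
δ = (−6100 + √(6100² + 4·3900·9046.11)) / (2·3900) = (−6100 + √178329316.00) / 7800 ≈ 0.9300.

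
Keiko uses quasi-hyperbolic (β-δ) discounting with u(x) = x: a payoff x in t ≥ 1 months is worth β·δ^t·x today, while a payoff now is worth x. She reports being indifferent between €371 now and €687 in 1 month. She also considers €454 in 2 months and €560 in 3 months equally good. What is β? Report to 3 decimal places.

The second indifference involves only future payoffs, so β cancels: β·δ^2·454 = β·δ^3·560, giving δ = 454/560 = 0.81071.
The first indifference: 371 = β·δ·687, so β = 371/(δ·687) = 371/(0.81071·687) ≈ 0.666.

β ≈ 0.666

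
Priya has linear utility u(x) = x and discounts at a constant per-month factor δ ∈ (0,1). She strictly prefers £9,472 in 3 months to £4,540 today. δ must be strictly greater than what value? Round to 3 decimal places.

δ > 0.783

The preference means 4540 < δ^3·9472.
So δ^3 > 4540/9472 = 0.47931; taking the cube root of both positive sides preserves the inequality.
δ > (4540/9472)^(1/3) ≈ 0.783.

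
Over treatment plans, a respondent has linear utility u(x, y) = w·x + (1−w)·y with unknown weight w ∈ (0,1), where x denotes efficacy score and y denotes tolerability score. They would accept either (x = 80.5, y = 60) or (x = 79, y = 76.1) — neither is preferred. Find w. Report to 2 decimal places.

w = 0.91

Indifference: w·80.5 + (1−w)·60 = w·79 + (1−w)·76.1.
Rearranging, 1.5·w − 16.1·(1−w) = 0.
Hence w = 16.1/(1.5+16.1) = 16.1/17.6 = 0.91.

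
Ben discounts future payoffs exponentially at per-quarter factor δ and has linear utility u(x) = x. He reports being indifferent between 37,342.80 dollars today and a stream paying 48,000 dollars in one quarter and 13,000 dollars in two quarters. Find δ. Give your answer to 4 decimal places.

δ ≈ 0.6600

The stream is worth 48000δ + 13000δ² today, so 48000δ + 13000δ² = 37342.80.
Rearranged: 13000δ² + 48000δ − 37342.80 = 0.
δ = (−48000 + √(48000² + 4·13000·37342.80)) / (2·13000) = (−48000 + √4245825600.00) / 26000 ≈ 0.6600.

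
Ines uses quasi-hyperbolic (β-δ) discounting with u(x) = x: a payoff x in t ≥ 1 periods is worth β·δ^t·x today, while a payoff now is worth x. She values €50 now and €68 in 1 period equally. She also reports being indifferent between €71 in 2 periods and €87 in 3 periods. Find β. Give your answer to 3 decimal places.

β ≈ 0.901

Both payoffs in the second observation are in the future, so β drops out: δ^2·71 = δ^3·87 ⇒ δ = 71/87 = 0.81609.
Now use the now-vs-future pair: 50 = β·δ·68 gives β = 50/(0.81609·68) ≈ 0.901.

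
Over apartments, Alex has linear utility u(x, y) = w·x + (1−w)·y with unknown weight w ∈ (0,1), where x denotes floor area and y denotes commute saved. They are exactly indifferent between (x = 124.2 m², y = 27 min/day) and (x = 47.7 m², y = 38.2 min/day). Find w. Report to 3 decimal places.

w = 0.128

u(124.2,27) = u(47.7,38.2) means w·124.2 + (1−w)·27 = w·47.7 + (1−w)·38.2.
Collecting terms: w·76.5 = (1−w)·11.2.
Hence w = 11.2/(76.5+11.2) = 11.2/87.7 = 0.128.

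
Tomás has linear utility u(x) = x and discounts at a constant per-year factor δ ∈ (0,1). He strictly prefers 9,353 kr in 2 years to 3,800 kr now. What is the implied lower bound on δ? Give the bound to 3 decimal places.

Comparing present values: 3800 < δ^2·9353.
Hence δ^2 > 3800/9353 = 0.40629, and x ↦ x^(1/2) is increasing on (0,∞).
δ > (3800/9353)^(1/2) ≈ 0.637.

δ > 0.637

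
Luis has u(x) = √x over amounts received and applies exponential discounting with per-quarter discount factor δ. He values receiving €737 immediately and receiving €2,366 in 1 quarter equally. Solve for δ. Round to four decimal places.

Equating discounted utilities: u(737) = δ·u(2366) ⇒ δ = u(737)/u(2366).
Since u(x) = √x, δ = √(737/2366) = 0.55812.

δ ≈ 0.5581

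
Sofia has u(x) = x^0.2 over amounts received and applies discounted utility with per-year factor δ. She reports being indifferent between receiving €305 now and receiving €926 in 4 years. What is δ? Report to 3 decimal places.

Indifference means u(305) = δ^4 · u(926), so δ^4 = u(305)/u(926).
Since u(x) = x^0.2, δ^4 = (305/926)^0.2 = 0.32937^0.2 = 0.80083.
Taking the 4th root: δ = 0.80083^(1/4) ≈ 0.946.

δ ≈ 0.946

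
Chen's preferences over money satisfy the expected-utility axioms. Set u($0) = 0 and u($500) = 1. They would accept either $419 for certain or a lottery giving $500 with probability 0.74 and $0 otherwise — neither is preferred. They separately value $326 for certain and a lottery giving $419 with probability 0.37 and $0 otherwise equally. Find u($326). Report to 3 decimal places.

First, u($419) = 0.74·u($500) + 0.26·u($0) = 0.74.
The second indifference gives u($326) = 0.37·u($419) + 0.63·u($0) = 0.37·0.74 + 0.63·0.00 = 0.2738.

0.274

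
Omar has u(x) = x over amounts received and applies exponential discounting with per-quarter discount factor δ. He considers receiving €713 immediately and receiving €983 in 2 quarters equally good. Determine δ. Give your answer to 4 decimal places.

δ ≈ 0.8517

Indifference means u(713) = δ^2 · u(983), so δ^2 = u(713)/u(983).
With u(x) = x: δ^2 = 713/983 = 0.72533.
So δ = 0.72533^(1/2) ≈ 0.8517.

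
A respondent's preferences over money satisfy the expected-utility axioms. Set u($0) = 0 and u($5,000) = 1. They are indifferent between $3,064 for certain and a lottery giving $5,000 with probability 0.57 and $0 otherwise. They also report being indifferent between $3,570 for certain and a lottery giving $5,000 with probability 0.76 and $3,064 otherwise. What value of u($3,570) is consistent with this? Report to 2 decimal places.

0.90

The first gamble pins u($3,064): it must equal 0.57·1 + 0.43·0 = 0.57.
The second indifference gives u($3,570) = 0.76·u($5,000) + 0.24·u($3,064) = 0.76·1.00 + 0.24·0.57 = 0.8968.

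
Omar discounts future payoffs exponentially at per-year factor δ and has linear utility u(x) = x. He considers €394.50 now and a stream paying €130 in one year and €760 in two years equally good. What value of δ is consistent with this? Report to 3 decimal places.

The stream is worth 130δ + 760δ² today, so 130δ + 760δ² = 394.50.
So 760δ² + 130δ − 394.50 = 0.
By the quadratic formula (taking the positive root), δ = (−130 + √1216180.00) / 1520 ≈ 0.640.

δ ≈ 0.640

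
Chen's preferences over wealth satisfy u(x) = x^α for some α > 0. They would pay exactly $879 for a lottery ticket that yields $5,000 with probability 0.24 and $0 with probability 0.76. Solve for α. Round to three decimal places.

EU(lottery) = 0.24·5000^α + 0.76·0 = 0.24·5000^α.
Setting u(879) equal to that: 879^α = 0.24·5000^α ⇒ (879/5000)^α = 0.24.
Take logs: α = ln 0.24 / ln(879/5000) ≈ 0.82093.

α ≈ 0.821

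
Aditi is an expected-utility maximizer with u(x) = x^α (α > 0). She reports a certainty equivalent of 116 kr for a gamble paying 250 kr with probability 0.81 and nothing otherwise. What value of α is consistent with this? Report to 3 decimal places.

EU(lottery) = 0.81·250^α + 0.19·0 = 0.81·250^α.
Indifference: 116^α = 0.81·250^α, so (116/250)^α = 0.81.
Take logs: α = ln 0.81 / ln(116/250) ≈ 0.27442.

α ≈ 0.274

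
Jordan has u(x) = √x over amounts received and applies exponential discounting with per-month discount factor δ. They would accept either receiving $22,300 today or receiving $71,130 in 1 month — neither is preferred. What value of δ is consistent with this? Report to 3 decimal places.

Equating discounted utilities: u(22300) = δ·u(71130) ⇒ δ = u(22300)/u(71130).
With u(x) = √x: δ = √22300/√71130 = √(22300/71130) = 0.55992.

δ ≈ 0.560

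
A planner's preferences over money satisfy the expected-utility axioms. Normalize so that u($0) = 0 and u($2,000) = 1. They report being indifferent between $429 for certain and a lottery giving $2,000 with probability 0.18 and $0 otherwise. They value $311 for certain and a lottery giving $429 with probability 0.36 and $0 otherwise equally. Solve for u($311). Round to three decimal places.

The first gamble pins u($429): it must equal 0.18·1 + 0.82·0 = 0.18.
Chaining: u($311) = 0.36·0.18 + 0.64·0.00 = 0.0648.

0.065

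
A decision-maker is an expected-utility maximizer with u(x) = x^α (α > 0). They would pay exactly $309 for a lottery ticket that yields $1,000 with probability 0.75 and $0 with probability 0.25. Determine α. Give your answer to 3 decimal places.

The lottery's expected utility is 0.75·u(1000) + 0.25·u(0) = 0.75·1000^α (since u(0) = 0 for α > 0).
Setting u(309) equal to that: 309^α = 0.75·1000^α ⇒ (309/1000)^α = 0.75.
Take logs: α = ln 0.75 / ln(309/1000) ≈ 0.24496.

α ≈ 0.245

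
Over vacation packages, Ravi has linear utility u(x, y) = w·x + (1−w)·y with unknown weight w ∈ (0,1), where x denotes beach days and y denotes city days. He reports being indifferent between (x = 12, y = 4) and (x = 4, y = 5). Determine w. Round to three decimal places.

w = 0.111

u(12,4) = u(4,5) means w·12 + (1−w)·4 = w·4 + (1−w)·5.
Collecting terms: w·8 = (1−w)·1.
The marginal rate of substitution is 1/8, so w = 1/(8+1) = 0.111.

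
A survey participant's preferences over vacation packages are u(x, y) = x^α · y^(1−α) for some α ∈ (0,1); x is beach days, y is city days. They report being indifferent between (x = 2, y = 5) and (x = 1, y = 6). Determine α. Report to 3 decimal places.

The Cobb–Douglas utilities coincide, so 2^α·5^(1−α) = 1^α·6^(1−α).
(2/1)^α = (6/5)^(1−α); take logs: α·ln(2/1) = (1−α)·ln(6/5), i.e. α·0.693147 = (1−α)·0.182322.
With A = 0.693147 and B = 0.182322: α·A = (1−α)·B, so α = B/(A+B) = 0.182322/0.875469 ≈ 0.208.

α ≈ 0.208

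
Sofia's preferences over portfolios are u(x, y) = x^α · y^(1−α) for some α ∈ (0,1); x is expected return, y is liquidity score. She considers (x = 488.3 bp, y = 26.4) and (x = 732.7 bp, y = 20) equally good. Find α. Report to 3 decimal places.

Set the two utilities equal: 488.3^α·26.4^(1−α) = 732.7^α·20^(1−α).
Taking logs: α·ln 488.3 + (1−α)·ln 26.4 = α·ln 732.7 + (1−α)·ln 20, i.e. α·-0.405806 = (1−α)·-0.277632.
With A = -0.405806 and B = -0.277632: α·A = (1−α)·B, so α = B/(A+B) = -0.277632/-0.683438 ≈ 0.406.

α ≈ 0.406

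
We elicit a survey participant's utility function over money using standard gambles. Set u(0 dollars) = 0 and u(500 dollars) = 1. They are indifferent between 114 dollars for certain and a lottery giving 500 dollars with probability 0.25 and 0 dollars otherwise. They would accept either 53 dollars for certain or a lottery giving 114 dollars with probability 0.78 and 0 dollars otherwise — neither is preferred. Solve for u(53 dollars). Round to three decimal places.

From the first indifference, u(114 dollars) = 0.25·u(500 dollars) + 0.75·u(0 dollars) = 0.25·1 + 0.75·0 = 0.25.
The second indifference gives u(53 dollars) = 0.78·u(114 dollars) + 0.22·u(0 dollars) = 0.78·0.25 + 0.22·0.00 = 0.1950.

0.195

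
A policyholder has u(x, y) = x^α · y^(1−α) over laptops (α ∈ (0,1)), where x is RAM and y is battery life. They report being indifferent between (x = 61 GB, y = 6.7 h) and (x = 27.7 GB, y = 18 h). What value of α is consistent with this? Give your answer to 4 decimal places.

The Cobb–Douglas utilities coincide, so 61^α·6.7^(1−α) = 27.7^α·18^(1−α).
(61/27.7)^α = (18/6.7)^(1−α); take logs: α·ln(61/27.7) = (1−α)·ln(18/6.7), i.e. α·0.7894415 = (1−α)·0.9882642.
So α/(1−α) = (0.9882642)/(0.7894415) = 1.2518524, and α = 1.2518524/2.2518524 ≈ 0.5559.

α ≈ 0.5559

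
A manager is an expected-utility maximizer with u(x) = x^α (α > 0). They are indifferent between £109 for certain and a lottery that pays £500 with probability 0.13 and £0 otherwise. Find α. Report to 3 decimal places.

Since u(0) = 0, the lottery's EU is 0.13·500^α.
Setting u(109) equal to that: 109^α = 0.13·500^α ⇒ (109/500)^α = 0.13.
Take logs: α = ln 0.13 / ln(109/500) ≈ 1.33938.

α ≈ 1.339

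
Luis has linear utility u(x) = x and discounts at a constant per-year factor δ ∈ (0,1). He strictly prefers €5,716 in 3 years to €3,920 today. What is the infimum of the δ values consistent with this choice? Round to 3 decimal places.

δ > 0.882

Under u(x) = x this choice says 3920 < δ^3·5716.
So δ^3 > 3920/5716 = 0.68579; taking the cube root of both positive sides preserves the inequality.
δ > (3920/5716)^(1/3) ≈ 0.882.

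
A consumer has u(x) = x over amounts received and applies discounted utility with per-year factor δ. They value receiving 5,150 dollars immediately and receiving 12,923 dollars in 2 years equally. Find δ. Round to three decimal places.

δ ≈ 0.631

Equating discounted utilities: u(5150) = δ^2·u(12923) ⇒ δ^2 = u(5150)/u(12923).
With u(x) = x: δ^2 = 5150/12923 = 0.39851.
Hence δ = (0.39851)^(1/2) = 0.63128.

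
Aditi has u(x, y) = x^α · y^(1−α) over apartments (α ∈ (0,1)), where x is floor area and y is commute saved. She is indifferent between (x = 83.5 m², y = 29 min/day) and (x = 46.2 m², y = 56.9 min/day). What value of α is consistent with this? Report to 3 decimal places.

α ≈ 0.532

Indifference: 83.5^α · 29^(1−α) = 46.2^α · 56.9^(1−α).
Rearrange to (83.5/46.2)^α = (56.9/29)^(1−α) and take logs: α·0.591867 = (1−α)·0.674000.
With A = 0.591867 and B = 0.674000: α·A = (1−α)·B, so α = B/(A+B) = 0.674000/1.265867 ≈ 0.532.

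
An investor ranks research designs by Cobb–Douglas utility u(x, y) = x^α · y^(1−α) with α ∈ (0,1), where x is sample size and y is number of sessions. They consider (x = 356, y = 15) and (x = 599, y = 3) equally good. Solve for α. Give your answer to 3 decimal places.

α ≈ 0.756

Indifference: 356^α · 15^(1−α) = 599^α · 3^(1−α).
Taking logs: α·ln 356 + (1−α)·ln 15 = α·ln 599 + (1−α)·ln 3, i.e. α·-0.520331 = (1−α)·-1.609438.
So α/(1−α) = (-1.609438)/(-0.520331) = 3.093104, and α = 3.093104/4.093104 ≈ 0.756.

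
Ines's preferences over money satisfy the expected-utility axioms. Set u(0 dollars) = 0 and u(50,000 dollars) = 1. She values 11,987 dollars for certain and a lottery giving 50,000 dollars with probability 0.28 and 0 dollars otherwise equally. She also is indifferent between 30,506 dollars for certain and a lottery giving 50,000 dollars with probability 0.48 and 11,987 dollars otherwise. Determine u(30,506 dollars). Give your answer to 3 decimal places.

From the first indifference, u(11,987 dollars) = 0.28·u(50,000 dollars) + 0.72·u(0 dollars) = 0.28·1 + 0.72·0 = 0.28.
Then u(30,506 dollars) = 0.48·u(50,000 dollars) + 0.52·u(11,987 dollars) = 0.48·1.00 + 0.52·0.28 = 0.6256.

0.626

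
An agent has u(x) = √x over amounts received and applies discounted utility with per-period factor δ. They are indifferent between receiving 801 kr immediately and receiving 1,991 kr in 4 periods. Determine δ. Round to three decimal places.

The payoff in 4 periods is discounted by δ^4, so u(801) = δ^4·u(1991) and δ^4 = u(801)/u(1991).
Since u(x) = √x, δ^4 = √(801/1991) = 0.63428.
Hence δ = (0.63428)^(1/4) = 0.89242.

δ ≈ 0.892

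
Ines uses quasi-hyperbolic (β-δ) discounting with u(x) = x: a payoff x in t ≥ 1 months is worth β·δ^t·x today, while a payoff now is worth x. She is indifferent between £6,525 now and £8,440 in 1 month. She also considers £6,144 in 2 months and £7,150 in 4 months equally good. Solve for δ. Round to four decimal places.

δ ≈ 0.9270

Both payoffs in the second observation are in the future, so β drops out: δ^2·6144 = δ^4·7150 ⇒ δ^2 = 6144/7150 = 0.85930, so δ = 0.92698.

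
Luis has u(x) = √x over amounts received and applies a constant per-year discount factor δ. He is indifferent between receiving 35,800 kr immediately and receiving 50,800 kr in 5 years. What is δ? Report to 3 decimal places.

Equating discounted utilities: u(35800) = δ^5·u(50800) ⇒ δ^5 = u(35800)/u(50800).
With u(x) = √x: δ^5 = √35800/√50800 = √(35800/50800) = 0.83948.
Taking the 5th root: δ = 0.83948^(1/5) ≈ 0.966.

δ ≈ 0.966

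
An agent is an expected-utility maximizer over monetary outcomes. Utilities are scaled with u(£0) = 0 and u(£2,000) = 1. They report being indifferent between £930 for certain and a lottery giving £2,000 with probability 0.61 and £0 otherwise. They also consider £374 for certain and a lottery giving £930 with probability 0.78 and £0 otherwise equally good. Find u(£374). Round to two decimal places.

First, u(£930) = 0.61·u(£2,000) + 0.39·u(£0) = 0.61.
The second indifference gives u(£374) = 0.78·u(£930) + 0.22·u(£0) = 0.78·0.61 + 0.22·0.00 = 0.4758.

0.48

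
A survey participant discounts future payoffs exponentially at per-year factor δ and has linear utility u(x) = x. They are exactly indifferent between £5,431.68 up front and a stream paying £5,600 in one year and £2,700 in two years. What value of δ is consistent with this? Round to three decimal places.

Equating present values: 5431.68 = 5600δ + 2700δ².
Rearranged: 2700δ² + 5600δ − 5431.68 = 0.
The positive root is δ = [−5600 + √(5600² + 4·2700·5431.68)] / (2·2700) = (−5600 + 9488.000)/5400 ≈ 0.720.

δ ≈ 0.720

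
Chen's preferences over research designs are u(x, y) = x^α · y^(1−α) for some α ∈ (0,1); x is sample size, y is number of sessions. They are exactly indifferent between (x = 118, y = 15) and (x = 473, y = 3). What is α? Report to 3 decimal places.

Set the two utilities equal: 118^α·15^(1−α) = 473^α·3^(1−α).
(118/473)^α = (3/15)^(1−α); take logs: α·ln(118/473) = (1−α)·ln(3/15), i.e. α·-1.388411 = (1−α)·-1.609438.
Thus α·(-2.997849) = -1.609438, so α = -1.609438/-2.997849 ≈ 0.537.

α ≈ 0.537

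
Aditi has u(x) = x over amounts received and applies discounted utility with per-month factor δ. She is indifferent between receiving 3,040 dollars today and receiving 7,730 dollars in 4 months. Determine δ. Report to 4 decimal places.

δ ≈ 0.7919

The payoff in 4 months is discounted by δ^4, so u(3040) = δ^4·u(7730) and δ^4 = u(3040)/u(7730).
With u(x) = x: δ^4 = 3040/7730 = 0.39327.
Taking the 4th root: δ = 0.39327^(1/4) ≈ 0.7919.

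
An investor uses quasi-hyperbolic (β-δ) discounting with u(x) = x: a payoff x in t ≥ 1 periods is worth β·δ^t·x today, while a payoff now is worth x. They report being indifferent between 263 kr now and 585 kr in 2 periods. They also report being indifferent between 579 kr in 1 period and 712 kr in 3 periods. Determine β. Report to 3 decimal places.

β ≈ 0.553

From the later pair, β·δ^1·579 = β·δ^3·712; dividing through, δ^2 = 579/712 = 0.81320, so δ = 0.90178.
Substituting δ into 263 = β·δ^2·585: β = 263/(475.723) ≈ 0.553.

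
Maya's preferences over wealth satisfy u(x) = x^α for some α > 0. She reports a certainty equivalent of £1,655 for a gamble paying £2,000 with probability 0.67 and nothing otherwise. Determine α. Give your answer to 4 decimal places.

The lottery's expected utility is 0.67·u(2000) + 0.33·u(0) = 0.67·2000^α (since u(0) = 0 for α > 0).
Setting u(1655) equal to that: 1655^α = 0.67·2000^α ⇒ (1655/2000)^α = 0.67.
α = ln(0.67) / ln(1655/2000) = -0.4004776/-0.1893462 ≈ 2.1151.

α ≈ 2.1151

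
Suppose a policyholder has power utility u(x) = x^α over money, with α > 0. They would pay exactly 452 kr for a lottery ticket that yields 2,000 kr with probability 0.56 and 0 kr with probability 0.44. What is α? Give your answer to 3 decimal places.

α ≈ 0.390

EU(lottery) = 0.56·2000^α + 0.44·0 = 0.56·2000^α.
Setting u(452) equal to that: 452^α = 0.56·2000^α ⇒ (452/2000)^α = 0.56.
α = ln(0.56) / ln(452/2000) = -0.579818/-1.487220 ≈ 0.390.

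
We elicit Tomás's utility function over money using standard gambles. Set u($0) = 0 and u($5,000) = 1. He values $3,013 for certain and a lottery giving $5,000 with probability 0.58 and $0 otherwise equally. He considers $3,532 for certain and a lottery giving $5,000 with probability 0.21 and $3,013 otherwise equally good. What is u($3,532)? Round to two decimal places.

From the first indifference, u($3,013) = 0.58·u($5,000) + 0.42·u($0) = 0.58·1 + 0.42·0 = 0.58.
Chaining: u($3,532) = 0.21·1.00 + 0.79·0.58 = 0.6682.

0.67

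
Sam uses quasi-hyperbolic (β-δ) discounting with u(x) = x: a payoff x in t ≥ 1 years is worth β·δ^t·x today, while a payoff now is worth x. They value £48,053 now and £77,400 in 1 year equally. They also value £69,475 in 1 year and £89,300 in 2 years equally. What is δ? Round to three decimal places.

Both payoffs in the second observation are in the future, so β drops out: δ^1·69475 = δ^2·89300 ⇒ δ = 69475/89300 = 0.77800.

δ ≈ 0.778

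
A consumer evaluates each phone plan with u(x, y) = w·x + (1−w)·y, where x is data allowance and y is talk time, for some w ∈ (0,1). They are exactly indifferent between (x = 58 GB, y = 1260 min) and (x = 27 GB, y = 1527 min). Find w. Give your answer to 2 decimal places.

w = 0.90

Equating utilities: w·58 + (1−w)·1260 = w·27 + (1−w)·1527.
Rearranging, 31·w − 267·(1−w) = 0.
So w/(1−w) = 267/31 = 8.6129, giving w = 267/(31+267) = 0.90.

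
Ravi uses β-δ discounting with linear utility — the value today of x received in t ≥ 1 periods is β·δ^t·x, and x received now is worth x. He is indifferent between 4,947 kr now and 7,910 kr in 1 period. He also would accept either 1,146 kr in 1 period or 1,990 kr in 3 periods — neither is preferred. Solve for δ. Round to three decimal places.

δ ≈ 0.759

The second indifference involves only future payoffs, so β cancels: β·δ^1·1146 = β·δ^3·1990, giving δ^2 = 1146/1990 = 0.57588, so δ = 0.75887.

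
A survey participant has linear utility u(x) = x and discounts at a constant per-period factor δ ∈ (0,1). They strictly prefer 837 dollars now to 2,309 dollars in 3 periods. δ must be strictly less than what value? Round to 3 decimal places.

Comparing present values: 837 > δ^3·2309.
Dividing by 2309: δ^3 < 0.36249. Both sides are positive, so the cube root keeps the direction.
δ < (837/2309)^(1/3) ≈ 0.713.

δ < 0.713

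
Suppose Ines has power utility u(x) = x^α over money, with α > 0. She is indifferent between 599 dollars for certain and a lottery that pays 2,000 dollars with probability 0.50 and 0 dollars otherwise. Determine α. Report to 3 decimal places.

The lottery's expected utility is 0.50·u(2000) + 0.50·u(0) = 0.50·2000^α (since u(0) = 0 for α > 0).
Setting u(599) equal to that: 599^α = 0.50·2000^α ⇒ (599/2000)^α = 0.50.
α = ln(0.50) / ln(599/2000) = -0.693147/-1.205641 ≈ 0.575.

α ≈ 0.575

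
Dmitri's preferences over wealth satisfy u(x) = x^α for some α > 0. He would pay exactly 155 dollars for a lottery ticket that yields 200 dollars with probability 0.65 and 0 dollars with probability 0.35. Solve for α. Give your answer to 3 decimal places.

The lottery's expected utility is 0.65·u(200) + 0.35·u(0) = 0.65·200^α (since u(0) = 0 for α > 0).
Indifference: 155^α = 0.65·200^α, so (155/200)^α = 0.65.
α = ln(0.65) / ln(155/200) = -0.430783/-0.254892 ≈ 1.690.

α ≈ 1.690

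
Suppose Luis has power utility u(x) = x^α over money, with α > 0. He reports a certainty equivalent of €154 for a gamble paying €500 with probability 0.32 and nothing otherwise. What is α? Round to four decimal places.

α ≈ 0.9675

Since u(0) = 0, the lottery's EU is 0.32·500^α.
Setting u(154) equal to that: 154^α = 0.32·500^α ⇒ (154/500)^α = 0.32.
α = ln(0.32) / ln(154/500) = -1.1394343/-1.1776555 ≈ 0.9675.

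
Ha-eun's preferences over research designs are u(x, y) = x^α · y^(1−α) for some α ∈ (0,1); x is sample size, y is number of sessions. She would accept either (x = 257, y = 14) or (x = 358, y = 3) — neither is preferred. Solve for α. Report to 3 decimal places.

Set the two utilities equal: 257^α·14^(1−α) = 358^α·3^(1−α).
Taking logs: α·ln 257 + (1−α)·ln 14 = α·ln 358 + (1−α)·ln 3, i.e. α·-0.331457 = (1−α)·-1.540445.
Thus α·(-1.871902) = -1.540445, so α = -1.540445/-1.871902 ≈ 0.823.

α ≈ 0.823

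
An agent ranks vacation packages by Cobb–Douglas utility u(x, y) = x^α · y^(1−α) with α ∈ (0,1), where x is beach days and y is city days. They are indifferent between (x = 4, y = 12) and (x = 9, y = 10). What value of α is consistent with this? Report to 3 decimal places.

α ≈ 0.184

Indifference: 4^α · 12^(1−α) = 9^α · 10^(1−α).
Rearrange to (4/9)^α = (10/12)^(1−α) and take logs: α·-0.810930 = (1−α)·-0.182322.
With A = -0.810930 and B = -0.182322: α·A = (1−α)·B, so α = B/(A+B) = -0.182322/-0.993252 ≈ 0.184.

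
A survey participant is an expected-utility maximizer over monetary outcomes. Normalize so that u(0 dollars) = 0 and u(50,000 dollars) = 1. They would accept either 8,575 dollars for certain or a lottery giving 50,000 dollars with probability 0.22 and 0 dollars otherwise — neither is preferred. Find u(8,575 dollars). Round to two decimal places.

The indifference gives u(8,575 dollars) = 0.22·u(50,000 dollars) + 0.78·u(0 dollars) = 0.22·1 + 0.78·0 = 0.22.

0.22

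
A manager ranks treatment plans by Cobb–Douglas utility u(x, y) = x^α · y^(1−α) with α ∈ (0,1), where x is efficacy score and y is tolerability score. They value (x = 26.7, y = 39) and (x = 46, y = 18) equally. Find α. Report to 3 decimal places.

α ≈ 0.587

The Cobb–Douglas utilities coincide, so 26.7^α·39^(1−α) = 46^α·18^(1−α).
Rearrange to (26.7/46)^α = (18/39)^(1−α) and take logs: α·-0.543978 = (1−α)·-0.773190.
So α/(1−α) = (-0.773190)/(-0.543978) = 1.421363, and α = 1.421363/2.421363 ≈ 0.587.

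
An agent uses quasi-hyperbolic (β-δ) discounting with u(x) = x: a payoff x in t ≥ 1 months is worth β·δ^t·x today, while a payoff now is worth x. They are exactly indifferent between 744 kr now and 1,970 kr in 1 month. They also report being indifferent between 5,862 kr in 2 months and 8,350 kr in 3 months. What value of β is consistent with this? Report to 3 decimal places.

β ≈ 0.538

The second indifference involves only future payoffs, so β cancels: β·δ^2·5862 = β·δ^3·8350, giving δ = 5862/8350 = 0.70204.
Now use the now-vs-future pair: 744 = β·δ·1970 gives β = 744/(0.70204·1970) ≈ 0.538.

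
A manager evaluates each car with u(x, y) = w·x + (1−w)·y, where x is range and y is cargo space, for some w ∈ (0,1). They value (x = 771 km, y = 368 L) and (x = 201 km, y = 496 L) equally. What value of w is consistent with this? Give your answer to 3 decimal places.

u(771,368) = u(201,496) means w·771 + (1−w)·368 = w·201 + (1−w)·496.
Rearranging, 570·w − 128·(1−w) = 0.
Hence w = 128/(570+128) = 128/698 = 0.183.

w = 0.183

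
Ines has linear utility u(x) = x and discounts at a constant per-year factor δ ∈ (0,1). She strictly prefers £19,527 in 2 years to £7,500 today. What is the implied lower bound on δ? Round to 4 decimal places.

The preference means 7500 < δ^2·19527.
Hence δ^2 > 7500/19527 = 0.38408, and x ↦ x^(1/2) is increasing on (0,∞).
δ > 0.38408^(1/2) = 0.6197.

δ > 0.6197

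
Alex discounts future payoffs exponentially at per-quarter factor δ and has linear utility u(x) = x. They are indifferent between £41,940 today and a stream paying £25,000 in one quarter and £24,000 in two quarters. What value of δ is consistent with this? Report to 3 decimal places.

Present value of the stream is 25000·δ + 24000·δ². Indifference gives 25000δ + 24000δ² = 41940.
So 24000δ² + 25000δ − 41940 = 0.
δ = (−25000 + √(25000² + 4·24000·41940)) / (2·24000) = (−25000 + √4651240000.00) / 48000 ≈ 0.900.

δ ≈ 0.900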